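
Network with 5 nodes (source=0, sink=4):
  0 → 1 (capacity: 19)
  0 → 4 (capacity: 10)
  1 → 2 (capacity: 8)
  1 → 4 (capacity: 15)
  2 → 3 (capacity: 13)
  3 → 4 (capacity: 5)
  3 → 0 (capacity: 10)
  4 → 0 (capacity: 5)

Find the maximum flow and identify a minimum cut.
Max flow = 29, Min cut edges: (0,1), (0,4)

Maximum flow: 29
Minimum cut: (0,1), (0,4)
Partition: S = [0], T = [1, 2, 3, 4]

Max-flow min-cut theorem verified: both equal 29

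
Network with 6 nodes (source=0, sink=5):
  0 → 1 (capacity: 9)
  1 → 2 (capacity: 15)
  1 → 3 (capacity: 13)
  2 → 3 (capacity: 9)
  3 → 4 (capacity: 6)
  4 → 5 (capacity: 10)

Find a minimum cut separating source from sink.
Min cut value = 6, edges: (3,4)

Min cut value: 6
Partition: S = [0, 1, 2, 3], T = [4, 5]
Cut edges: (3,4)

By max-flow min-cut theorem, max flow = min cut = 6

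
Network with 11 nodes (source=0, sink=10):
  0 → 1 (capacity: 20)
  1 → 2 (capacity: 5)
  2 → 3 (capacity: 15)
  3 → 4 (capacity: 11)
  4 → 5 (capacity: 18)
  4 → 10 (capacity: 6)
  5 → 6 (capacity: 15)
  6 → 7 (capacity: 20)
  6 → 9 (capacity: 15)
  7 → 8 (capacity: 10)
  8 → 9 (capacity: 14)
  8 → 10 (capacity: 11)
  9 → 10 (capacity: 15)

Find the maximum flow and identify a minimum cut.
Max flow = 5, Min cut edges: (1,2)

Maximum flow: 5
Minimum cut: (1,2)
Partition: S = [0, 1], T = [2, 3, 4, 5, 6, 7, 8, 9, 10]

Max-flow min-cut theorem verified: both equal 5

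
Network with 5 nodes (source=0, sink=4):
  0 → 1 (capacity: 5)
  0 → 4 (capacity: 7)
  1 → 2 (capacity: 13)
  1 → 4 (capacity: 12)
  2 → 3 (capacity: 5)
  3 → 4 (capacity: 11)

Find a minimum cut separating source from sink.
Min cut value = 12, edges: (0,1), (0,4)

Min cut value: 12
Partition: S = [0], T = [1, 2, 3, 4]
Cut edges: (0,1), (0,4)

By max-flow min-cut theorem, max flow = min cut = 12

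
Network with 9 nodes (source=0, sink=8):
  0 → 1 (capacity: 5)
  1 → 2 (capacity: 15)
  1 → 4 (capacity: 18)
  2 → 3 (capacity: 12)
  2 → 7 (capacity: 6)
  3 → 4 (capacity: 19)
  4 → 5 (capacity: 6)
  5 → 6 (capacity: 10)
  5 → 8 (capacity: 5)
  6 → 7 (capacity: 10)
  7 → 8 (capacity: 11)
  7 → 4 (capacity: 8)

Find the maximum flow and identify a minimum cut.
Max flow = 5, Min cut edges: (0,1)

Maximum flow: 5
Minimum cut: (0,1)
Partition: S = [0], T = [1, 2, 3, 4, 5, 6, 7, 8]

Max-flow min-cut theorem verified: both equal 5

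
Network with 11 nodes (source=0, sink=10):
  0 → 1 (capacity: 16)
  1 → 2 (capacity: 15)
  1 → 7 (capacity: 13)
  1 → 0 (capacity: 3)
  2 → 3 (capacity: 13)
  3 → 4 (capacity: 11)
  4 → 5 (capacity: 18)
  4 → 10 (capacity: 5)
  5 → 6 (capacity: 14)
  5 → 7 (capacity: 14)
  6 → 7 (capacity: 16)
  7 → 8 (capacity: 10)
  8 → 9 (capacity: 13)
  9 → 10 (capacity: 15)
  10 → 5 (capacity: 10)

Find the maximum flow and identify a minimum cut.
Max flow = 15, Min cut edges: (4,10), (7,8)

Maximum flow: 15
Minimum cut: (4,10), (7,8)
Partition: S = [0, 1, 2, 3, 4, 5, 6, 7], T = [8, 9, 10]

Max-flow min-cut theorem verified: both equal 15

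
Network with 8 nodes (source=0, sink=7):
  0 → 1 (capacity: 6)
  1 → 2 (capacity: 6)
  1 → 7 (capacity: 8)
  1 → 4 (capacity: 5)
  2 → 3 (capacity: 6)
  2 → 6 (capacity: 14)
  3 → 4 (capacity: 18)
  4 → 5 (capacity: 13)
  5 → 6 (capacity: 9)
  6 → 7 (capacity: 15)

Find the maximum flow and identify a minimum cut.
Max flow = 6, Min cut edges: (0,1)

Maximum flow: 6
Minimum cut: (0,1)
Partition: S = [0], T = [1, 2, 3, 4, 5, 6, 7]

Max-flow min-cut theorem verified: both equal 6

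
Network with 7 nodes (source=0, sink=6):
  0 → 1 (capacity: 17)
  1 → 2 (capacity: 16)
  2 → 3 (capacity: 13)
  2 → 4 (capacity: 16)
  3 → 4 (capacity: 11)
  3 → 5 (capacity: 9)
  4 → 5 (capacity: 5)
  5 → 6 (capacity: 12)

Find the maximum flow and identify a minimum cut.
Max flow = 12, Min cut edges: (5,6)

Maximum flow: 12
Minimum cut: (5,6)
Partition: S = [0, 1, 2, 3, 4, 5], T = [6]

Max-flow min-cut theorem verified: both equal 12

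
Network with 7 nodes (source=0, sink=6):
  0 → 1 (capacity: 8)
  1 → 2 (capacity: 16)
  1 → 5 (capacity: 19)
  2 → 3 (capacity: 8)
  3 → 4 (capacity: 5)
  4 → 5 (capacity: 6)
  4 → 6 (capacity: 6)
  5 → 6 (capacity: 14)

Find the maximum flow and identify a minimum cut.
Max flow = 8, Min cut edges: (0,1)

Maximum flow: 8
Minimum cut: (0,1)
Partition: S = [0], T = [1, 2, 3, 4, 5, 6]

Max-flow min-cut theorem verified: both equal 8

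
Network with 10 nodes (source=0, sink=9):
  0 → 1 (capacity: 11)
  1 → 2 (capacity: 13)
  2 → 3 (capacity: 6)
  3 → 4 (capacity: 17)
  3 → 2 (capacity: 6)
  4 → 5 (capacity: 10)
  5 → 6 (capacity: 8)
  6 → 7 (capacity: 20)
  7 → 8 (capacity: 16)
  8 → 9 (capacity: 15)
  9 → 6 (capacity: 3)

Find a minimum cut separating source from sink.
Min cut value = 6, edges: (2,3)

Min cut value: 6
Partition: S = [0, 1, 2], T = [3, 4, 5, 6, 7, 8, 9]
Cut edges: (2,3)

By max-flow min-cut theorem, max flow = min cut = 6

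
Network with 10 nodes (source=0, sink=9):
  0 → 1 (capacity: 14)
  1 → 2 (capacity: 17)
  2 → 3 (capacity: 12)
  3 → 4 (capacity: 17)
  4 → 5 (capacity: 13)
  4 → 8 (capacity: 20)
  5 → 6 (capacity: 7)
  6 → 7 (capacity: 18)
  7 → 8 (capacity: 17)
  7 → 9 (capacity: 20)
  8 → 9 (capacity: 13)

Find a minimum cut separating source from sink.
Min cut value = 12, edges: (2,3)

Min cut value: 12
Partition: S = [0, 1, 2], T = [3, 4, 5, 6, 7, 8, 9]
Cut edges: (2,3)

By max-flow min-cut theorem, max flow = min cut = 12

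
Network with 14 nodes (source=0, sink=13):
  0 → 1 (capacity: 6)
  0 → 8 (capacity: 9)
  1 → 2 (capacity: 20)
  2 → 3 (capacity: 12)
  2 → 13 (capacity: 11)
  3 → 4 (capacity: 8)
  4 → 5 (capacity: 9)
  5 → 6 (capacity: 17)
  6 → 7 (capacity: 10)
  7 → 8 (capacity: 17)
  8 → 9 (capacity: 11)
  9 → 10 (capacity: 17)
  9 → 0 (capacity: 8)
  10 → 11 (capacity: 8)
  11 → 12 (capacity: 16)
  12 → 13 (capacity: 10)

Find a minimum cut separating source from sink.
Min cut value = 14, edges: (0,1), (10,11)

Min cut value: 14
Partition: S = [0, 3, 4, 5, 6, 7, 8, 9, 10], T = [1, 2, 11, 12, 13]
Cut edges: (0,1), (10,11)

By max-flow min-cut theorem, max flow = min cut = 14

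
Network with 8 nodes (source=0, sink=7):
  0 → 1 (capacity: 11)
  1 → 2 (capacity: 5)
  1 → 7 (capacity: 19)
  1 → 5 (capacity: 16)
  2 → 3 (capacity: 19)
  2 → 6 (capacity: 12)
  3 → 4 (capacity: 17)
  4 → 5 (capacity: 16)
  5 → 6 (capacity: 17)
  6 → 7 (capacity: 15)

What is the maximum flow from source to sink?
Maximum flow = 11

Max flow: 11

Flow assignment:
  0 → 1: 11/11
  1 → 7: 11/19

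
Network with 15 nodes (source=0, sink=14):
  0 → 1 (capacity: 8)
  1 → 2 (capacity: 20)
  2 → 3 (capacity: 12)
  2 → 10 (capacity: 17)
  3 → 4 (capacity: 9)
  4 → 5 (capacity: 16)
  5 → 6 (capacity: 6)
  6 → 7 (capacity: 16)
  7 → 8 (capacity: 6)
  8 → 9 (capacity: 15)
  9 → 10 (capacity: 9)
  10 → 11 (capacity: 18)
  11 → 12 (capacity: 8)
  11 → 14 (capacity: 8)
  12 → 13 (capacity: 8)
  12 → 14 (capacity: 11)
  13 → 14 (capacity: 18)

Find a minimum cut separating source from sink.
Min cut value = 8, edges: (0,1)

Min cut value: 8
Partition: S = [0], T = [1, 2, 3, 4, 5, 6, 7, 8, 9, 10, 11, 12, 13, 14]
Cut edges: (0,1)

By max-flow min-cut theorem, max flow = min cut = 8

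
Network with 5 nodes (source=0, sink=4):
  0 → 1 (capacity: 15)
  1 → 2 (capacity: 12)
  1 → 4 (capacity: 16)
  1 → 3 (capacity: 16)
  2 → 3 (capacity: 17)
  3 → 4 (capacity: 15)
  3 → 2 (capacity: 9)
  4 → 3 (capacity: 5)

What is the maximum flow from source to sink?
Maximum flow = 15

Max flow: 15

Flow assignment:
  0 → 1: 15/15
  1 → 4: 15/16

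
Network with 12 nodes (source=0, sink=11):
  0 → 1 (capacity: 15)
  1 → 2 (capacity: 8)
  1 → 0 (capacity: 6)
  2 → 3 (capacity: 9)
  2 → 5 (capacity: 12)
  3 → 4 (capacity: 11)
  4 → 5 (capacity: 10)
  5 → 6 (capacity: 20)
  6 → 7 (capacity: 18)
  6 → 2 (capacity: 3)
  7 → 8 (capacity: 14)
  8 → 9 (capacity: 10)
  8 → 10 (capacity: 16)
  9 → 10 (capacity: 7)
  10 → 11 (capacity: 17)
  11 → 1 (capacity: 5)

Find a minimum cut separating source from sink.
Min cut value = 8, edges: (1,2)

Min cut value: 8
Partition: S = [0, 1], T = [2, 3, 4, 5, 6, 7, 8, 9, 10, 11]
Cut edges: (1,2)

By max-flow min-cut theorem, max flow = min cut = 8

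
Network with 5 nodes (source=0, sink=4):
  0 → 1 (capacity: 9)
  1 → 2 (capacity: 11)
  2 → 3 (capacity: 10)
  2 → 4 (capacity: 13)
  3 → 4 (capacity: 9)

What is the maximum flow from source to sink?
Maximum flow = 9

Max flow: 9

Flow assignment:
  0 → 1: 9/9
  1 → 2: 9/11
  2 → 4: 9/13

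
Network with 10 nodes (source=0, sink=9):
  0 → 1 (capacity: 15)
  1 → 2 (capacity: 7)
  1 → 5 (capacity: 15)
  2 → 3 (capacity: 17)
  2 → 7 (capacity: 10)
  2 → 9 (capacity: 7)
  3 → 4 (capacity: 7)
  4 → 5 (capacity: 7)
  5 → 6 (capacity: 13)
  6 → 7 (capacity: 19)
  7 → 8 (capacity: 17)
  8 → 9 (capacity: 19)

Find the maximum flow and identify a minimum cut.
Max flow = 15, Min cut edges: (0,1)

Maximum flow: 15
Minimum cut: (0,1)
Partition: S = [0], T = [1, 2, 3, 4, 5, 6, 7, 8, 9]

Max-flow min-cut theorem verified: both equal 15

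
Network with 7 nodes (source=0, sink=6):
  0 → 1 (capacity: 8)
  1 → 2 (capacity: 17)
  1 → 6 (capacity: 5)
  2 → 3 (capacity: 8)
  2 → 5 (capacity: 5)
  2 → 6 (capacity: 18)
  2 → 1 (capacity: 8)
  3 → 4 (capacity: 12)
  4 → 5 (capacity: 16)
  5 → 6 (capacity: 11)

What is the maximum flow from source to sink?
Maximum flow = 8

Max flow: 8

Flow assignment:
  0 → 1: 8/8
  1 → 2: 3/17
  1 → 6: 5/5
  2 → 6: 3/18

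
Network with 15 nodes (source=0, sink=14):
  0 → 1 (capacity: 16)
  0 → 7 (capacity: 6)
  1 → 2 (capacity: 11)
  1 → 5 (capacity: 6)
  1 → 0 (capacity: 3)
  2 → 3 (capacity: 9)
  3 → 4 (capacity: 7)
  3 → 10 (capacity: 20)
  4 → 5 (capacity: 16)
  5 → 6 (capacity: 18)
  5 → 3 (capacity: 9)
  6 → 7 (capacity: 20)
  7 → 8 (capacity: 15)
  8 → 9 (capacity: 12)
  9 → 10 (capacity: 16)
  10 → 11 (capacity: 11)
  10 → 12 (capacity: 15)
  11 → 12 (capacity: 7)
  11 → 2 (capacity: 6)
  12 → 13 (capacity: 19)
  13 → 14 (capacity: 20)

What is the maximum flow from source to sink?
Maximum flow = 19

Max flow: 19

Flow assignment:
  0 → 1: 13/16
  0 → 7: 6/6
  1 → 2: 7/11
  1 → 5: 6/6
  2 → 3: 9/9
  3 → 10: 15/20
  5 → 3: 6/9
  7 → 8: 6/15
  8 → 9: 6/12
  9 → 10: 6/16
  10 → 11: 6/11
  10 → 12: 15/15
  11 → 12: 4/7
  11 → 2: 2/6
  12 → 13: 19/19
  13 → 14: 19/20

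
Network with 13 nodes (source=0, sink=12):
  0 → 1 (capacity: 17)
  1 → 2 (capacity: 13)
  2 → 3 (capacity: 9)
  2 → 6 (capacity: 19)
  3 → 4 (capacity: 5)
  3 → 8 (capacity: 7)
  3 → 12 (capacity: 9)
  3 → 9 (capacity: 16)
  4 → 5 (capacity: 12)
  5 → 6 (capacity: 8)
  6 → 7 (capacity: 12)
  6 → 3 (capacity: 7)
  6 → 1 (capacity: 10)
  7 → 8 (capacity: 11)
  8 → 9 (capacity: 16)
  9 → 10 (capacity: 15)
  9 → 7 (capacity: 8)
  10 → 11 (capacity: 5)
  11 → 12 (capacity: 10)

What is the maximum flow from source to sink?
Maximum flow = 13

Max flow: 13

Flow assignment:
  0 → 1: 13/17
  1 → 2: 13/13
  2 → 3: 9/9
  2 → 6: 4/19
  3 → 12: 9/9
  3 → 9: 4/16
  6 → 3: 4/7
  9 → 10: 4/15
  10 → 11: 4/5
  11 → 12: 4/10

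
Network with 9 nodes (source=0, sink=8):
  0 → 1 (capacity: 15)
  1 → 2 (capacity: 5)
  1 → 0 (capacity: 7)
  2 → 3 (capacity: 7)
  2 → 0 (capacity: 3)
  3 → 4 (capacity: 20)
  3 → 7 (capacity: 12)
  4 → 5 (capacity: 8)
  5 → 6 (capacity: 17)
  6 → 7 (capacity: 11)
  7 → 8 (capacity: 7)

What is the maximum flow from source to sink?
Maximum flow = 5

Max flow: 5

Flow assignment:
  0 → 1: 5/15
  1 → 2: 5/5
  2 → 3: 5/7
  3 → 7: 5/12
  7 → 8: 5/7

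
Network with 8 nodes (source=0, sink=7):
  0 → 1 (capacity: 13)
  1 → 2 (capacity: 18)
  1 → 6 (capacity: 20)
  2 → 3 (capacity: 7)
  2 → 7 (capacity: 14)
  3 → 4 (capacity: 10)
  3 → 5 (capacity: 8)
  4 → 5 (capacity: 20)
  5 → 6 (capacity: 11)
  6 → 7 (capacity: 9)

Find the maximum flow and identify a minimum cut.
Max flow = 13, Min cut edges: (0,1)

Maximum flow: 13
Minimum cut: (0,1)
Partition: S = [0], T = [1, 2, 3, 4, 5, 6, 7]

Max-flow min-cut theorem verified: both equal 13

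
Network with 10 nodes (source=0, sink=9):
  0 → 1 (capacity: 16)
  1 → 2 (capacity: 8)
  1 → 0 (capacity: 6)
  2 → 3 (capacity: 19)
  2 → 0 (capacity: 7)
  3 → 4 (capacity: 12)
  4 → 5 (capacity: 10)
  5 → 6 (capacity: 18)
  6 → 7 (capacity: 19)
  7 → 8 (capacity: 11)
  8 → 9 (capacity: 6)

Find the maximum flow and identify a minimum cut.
Max flow = 6, Min cut edges: (8,9)

Maximum flow: 6
Minimum cut: (8,9)
Partition: S = [0, 1, 2, 3, 4, 5, 6, 7, 8], T = [9]

Max-flow min-cut theorem verified: both equal 6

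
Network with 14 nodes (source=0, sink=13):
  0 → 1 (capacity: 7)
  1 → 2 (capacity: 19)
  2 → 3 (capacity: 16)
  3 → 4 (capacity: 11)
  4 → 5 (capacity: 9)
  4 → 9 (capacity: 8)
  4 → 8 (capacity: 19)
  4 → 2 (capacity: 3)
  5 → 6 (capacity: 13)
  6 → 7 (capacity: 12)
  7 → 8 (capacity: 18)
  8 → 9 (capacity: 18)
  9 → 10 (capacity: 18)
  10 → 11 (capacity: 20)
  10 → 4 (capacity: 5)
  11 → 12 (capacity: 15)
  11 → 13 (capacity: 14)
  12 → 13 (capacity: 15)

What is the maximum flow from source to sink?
Maximum flow = 7

Max flow: 7

Flow assignment:
  0 → 1: 7/7
  1 → 2: 7/19
  2 → 3: 7/16
  3 → 4: 7/11
  4 → 9: 7/8
  9 → 10: 7/18
  10 → 11: 7/20
  11 → 13: 7/14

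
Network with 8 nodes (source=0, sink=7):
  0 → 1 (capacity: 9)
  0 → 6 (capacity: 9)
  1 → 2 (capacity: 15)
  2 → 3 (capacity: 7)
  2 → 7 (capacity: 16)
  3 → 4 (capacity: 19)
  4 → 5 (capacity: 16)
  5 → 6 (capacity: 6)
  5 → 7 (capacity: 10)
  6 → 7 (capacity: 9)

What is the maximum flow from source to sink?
Maximum flow = 18

Max flow: 18

Flow assignment:
  0 → 1: 9/9
  0 → 6: 9/9
  1 → 2: 9/15
  2 → 7: 9/16
  6 → 7: 9/9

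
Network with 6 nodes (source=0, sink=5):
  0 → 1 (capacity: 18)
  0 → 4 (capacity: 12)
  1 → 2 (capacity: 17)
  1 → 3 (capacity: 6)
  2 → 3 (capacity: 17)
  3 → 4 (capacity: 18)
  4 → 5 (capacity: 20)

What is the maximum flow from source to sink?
Maximum flow = 20

Max flow: 20

Flow assignment:
  0 → 1: 18/18
  0 → 4: 2/12
  1 → 2: 12/17
  1 → 3: 6/6
  2 → 3: 12/17
  3 → 4: 18/18
  4 → 5: 20/20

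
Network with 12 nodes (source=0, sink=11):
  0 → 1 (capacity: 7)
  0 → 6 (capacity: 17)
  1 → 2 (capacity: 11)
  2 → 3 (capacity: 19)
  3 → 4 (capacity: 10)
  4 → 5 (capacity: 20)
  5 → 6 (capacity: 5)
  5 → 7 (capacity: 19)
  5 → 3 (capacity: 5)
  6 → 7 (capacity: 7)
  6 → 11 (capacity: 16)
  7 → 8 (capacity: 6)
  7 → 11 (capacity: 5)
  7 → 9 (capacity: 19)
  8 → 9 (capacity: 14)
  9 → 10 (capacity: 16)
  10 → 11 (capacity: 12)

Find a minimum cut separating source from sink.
Min cut value = 24, edges: (0,1), (0,6)

Min cut value: 24
Partition: S = [0], T = [1, 2, 3, 4, 5, 6, 7, 8, 9, 10, 11]
Cut edges: (0,1), (0,6)

By max-flow min-cut theorem, max flow = min cut = 24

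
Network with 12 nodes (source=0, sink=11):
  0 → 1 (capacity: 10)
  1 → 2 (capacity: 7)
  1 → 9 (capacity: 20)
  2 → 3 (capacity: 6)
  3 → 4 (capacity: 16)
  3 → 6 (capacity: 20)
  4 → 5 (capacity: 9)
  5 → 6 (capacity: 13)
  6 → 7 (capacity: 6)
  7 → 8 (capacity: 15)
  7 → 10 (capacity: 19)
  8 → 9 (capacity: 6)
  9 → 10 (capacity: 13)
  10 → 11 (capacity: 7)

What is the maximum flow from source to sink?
Maximum flow = 7

Max flow: 7

Flow assignment:
  0 → 1: 7/10
  1 → 9: 7/20
  9 → 10: 7/13
  10 → 11: 7/7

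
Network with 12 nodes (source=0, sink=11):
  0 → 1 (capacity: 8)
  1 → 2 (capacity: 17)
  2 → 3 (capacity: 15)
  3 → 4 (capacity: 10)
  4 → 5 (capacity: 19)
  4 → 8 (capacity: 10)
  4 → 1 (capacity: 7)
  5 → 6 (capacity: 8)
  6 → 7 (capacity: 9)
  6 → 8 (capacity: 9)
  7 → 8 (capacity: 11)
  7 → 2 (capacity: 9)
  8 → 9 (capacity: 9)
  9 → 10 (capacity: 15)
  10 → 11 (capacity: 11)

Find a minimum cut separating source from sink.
Min cut value = 8, edges: (0,1)

Min cut value: 8
Partition: S = [0], T = [1, 2, 3, 4, 5, 6, 7, 8, 9, 10, 11]
Cut edges: (0,1)

By max-flow min-cut theorem, max flow = min cut = 8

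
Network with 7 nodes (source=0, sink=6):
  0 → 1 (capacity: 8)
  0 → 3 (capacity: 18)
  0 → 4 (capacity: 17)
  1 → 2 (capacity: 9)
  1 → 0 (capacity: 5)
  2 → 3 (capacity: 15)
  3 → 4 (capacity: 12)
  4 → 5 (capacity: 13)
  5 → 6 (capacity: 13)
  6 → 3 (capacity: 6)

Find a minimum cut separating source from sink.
Min cut value = 13, edges: (5,6)

Min cut value: 13
Partition: S = [0, 1, 2, 3, 4, 5], T = [6]
Cut edges: (5,6)

By max-flow min-cut theorem, max flow = min cut = 13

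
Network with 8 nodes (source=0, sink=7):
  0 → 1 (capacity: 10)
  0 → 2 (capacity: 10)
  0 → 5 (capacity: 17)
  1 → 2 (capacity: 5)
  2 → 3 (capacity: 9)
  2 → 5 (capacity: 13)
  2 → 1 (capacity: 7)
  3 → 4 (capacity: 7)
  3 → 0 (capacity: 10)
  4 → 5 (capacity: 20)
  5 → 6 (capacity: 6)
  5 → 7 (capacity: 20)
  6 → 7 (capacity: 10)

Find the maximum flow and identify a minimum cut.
Max flow = 26, Min cut edges: (5,6), (5,7)

Maximum flow: 26
Minimum cut: (5,6), (5,7)
Partition: S = [0, 1, 2, 3, 4, 5], T = [6, 7]

Max-flow min-cut theorem verified: both equal 26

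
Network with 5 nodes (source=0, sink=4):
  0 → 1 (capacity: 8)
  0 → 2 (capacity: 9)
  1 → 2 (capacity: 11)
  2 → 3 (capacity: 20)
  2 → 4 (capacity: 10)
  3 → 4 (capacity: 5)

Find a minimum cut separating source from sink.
Min cut value = 15, edges: (2,4), (3,4)

Min cut value: 15
Partition: S = [0, 1, 2, 3], T = [4]
Cut edges: (2,4), (3,4)

By max-flow min-cut theorem, max flow = min cut = 15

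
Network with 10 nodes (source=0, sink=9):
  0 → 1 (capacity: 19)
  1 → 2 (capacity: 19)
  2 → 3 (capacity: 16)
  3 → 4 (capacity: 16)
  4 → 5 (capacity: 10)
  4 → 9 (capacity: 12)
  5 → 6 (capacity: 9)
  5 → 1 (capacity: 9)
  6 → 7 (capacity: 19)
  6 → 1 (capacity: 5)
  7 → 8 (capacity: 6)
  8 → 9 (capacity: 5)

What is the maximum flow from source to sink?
Maximum flow = 16

Max flow: 16

Flow assignment:
  0 → 1: 16/19
  1 → 2: 16/19
  2 → 3: 16/16
  3 → 4: 16/16
  4 → 5: 4/10
  4 → 9: 12/12
  5 → 6: 4/9
  6 → 7: 4/19
  7 → 8: 4/6
  8 → 9: 4/5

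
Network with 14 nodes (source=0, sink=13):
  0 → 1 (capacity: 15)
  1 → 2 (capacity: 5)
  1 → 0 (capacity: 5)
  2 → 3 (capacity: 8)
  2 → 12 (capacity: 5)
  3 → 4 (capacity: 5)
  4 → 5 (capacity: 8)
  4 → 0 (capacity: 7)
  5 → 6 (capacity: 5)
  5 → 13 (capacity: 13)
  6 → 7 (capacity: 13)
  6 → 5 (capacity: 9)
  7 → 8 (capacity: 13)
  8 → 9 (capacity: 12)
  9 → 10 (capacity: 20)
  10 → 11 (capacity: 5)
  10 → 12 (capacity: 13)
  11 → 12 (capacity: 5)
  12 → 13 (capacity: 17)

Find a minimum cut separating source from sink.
Min cut value = 5, edges: (1,2)

Min cut value: 5
Partition: S = [0, 1], T = [2, 3, 4, 5, 6, 7, 8, 9, 10, 11, 12, 13]
Cut edges: (1,2)

By max-flow min-cut theorem, max flow = min cut = 5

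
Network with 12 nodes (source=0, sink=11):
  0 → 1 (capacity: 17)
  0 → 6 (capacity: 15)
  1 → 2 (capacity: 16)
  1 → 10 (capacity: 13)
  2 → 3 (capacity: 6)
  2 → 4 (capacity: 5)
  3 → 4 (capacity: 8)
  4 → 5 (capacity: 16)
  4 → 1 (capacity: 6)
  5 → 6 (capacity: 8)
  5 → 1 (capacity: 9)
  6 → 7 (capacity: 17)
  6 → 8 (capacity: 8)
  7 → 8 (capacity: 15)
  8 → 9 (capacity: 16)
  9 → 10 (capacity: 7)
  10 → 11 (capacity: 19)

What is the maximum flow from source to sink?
Maximum flow = 19

Max flow: 19

Flow assignment:
  0 → 1: 16/17
  0 → 6: 3/15
  1 → 2: 4/16
  1 → 10: 12/13
  2 → 4: 4/5
  4 → 5: 4/16
  5 → 6: 4/8
  6 → 7: 7/17
  7 → 8: 7/15
  8 → 9: 7/16
  9 → 10: 7/7
  10 → 11: 19/19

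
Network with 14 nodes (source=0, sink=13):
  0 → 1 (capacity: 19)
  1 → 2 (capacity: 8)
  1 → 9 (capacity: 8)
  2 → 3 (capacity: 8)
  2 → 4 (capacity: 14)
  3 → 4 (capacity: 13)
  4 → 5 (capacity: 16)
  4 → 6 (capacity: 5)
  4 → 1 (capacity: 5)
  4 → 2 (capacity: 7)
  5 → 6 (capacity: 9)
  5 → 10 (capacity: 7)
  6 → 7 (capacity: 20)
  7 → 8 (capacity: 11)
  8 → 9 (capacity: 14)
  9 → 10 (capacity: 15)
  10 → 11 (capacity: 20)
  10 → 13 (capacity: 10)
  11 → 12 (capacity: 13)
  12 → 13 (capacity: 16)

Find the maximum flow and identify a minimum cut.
Max flow = 16, Min cut edges: (1,2), (1,9)

Maximum flow: 16
Minimum cut: (1,2), (1,9)
Partition: S = [0, 1], T = [2, 3, 4, 5, 6, 7, 8, 9, 10, 11, 12, 13]

Max-flow min-cut theorem verified: both equal 16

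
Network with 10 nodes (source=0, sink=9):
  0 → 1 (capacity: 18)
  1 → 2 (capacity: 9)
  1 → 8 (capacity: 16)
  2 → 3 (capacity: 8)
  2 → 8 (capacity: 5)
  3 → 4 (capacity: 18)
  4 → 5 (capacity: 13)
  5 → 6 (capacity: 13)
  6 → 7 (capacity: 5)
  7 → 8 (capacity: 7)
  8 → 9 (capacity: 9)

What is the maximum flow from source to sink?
Maximum flow = 9

Max flow: 9

Flow assignment:
  0 → 1: 9/18
  1 → 8: 9/16
  8 → 9: 9/9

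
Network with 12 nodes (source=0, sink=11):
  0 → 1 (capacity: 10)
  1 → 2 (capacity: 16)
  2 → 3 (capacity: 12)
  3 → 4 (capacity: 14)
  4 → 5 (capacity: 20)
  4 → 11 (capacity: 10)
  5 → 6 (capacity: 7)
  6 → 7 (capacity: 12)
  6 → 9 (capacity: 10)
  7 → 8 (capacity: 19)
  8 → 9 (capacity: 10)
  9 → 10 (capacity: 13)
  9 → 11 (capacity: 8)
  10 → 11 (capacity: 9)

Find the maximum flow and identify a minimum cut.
Max flow = 10, Min cut edges: (0,1)

Maximum flow: 10
Minimum cut: (0,1)
Partition: S = [0], T = [1, 2, 3, 4, 5, 6, 7, 8, 9, 10, 11]

Max-flow min-cut theorem verified: both equal 10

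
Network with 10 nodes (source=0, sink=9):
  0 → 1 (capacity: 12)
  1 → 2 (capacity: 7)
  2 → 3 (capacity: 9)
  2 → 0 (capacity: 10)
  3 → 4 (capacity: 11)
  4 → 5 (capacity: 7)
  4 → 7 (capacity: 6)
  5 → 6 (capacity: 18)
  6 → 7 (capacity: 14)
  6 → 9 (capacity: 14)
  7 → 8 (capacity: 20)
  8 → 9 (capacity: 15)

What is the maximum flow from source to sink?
Maximum flow = 7

Max flow: 7

Flow assignment:
  0 → 1: 7/12
  1 → 2: 7/7
  2 → 3: 7/9
  3 → 4: 7/11
  4 → 5: 7/7
  5 → 6: 7/18
  6 → 9: 7/14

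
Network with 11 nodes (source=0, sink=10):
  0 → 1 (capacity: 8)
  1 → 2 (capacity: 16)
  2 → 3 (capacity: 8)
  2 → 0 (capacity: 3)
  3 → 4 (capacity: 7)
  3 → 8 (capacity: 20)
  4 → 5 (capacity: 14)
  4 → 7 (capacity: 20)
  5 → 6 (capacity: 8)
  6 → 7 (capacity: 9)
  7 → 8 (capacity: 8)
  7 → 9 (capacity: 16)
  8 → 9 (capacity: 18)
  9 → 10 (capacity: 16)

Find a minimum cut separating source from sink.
Min cut value = 8, edges: (2,3)

Min cut value: 8
Partition: S = [0, 1, 2], T = [3, 4, 5, 6, 7, 8, 9, 10]
Cut edges: (2,3)

By max-flow min-cut theorem, max flow = min cut = 8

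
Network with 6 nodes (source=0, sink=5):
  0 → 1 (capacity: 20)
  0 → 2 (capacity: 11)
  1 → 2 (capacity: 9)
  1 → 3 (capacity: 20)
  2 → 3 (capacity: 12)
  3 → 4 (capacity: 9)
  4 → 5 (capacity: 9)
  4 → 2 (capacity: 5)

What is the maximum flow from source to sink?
Maximum flow = 9

Max flow: 9

Flow assignment:
  0 → 2: 9/11
  2 → 3: 9/12
  3 → 4: 9/9
  4 → 5: 9/9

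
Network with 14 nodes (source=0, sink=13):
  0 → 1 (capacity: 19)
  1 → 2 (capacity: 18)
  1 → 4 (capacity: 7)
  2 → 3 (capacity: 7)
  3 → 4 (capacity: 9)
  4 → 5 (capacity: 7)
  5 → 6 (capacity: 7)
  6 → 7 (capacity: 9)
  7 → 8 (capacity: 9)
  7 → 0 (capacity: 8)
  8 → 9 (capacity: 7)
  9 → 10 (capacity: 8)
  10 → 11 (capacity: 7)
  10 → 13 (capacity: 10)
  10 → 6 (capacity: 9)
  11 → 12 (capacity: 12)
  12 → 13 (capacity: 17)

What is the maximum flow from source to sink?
Maximum flow = 7

Max flow: 7

Flow assignment:
  0 → 1: 7/19
  1 → 2: 7/18
  2 → 3: 7/7
  3 → 4: 7/9
  4 → 5: 7/7
  5 → 6: 7/7
  6 → 7: 7/9
  7 → 8: 7/9
  8 → 9: 7/7
  9 → 10: 7/8
  10 → 13: 7/10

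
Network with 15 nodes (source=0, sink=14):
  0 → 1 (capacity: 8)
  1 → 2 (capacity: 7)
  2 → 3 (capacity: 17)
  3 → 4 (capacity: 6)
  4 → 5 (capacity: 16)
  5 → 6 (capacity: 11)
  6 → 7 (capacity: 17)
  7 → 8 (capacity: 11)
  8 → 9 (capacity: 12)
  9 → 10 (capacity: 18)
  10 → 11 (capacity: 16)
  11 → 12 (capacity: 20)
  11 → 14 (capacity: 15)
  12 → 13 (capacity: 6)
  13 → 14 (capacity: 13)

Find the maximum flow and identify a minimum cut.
Max flow = 6, Min cut edges: (3,4)

Maximum flow: 6
Minimum cut: (3,4)
Partition: S = [0, 1, 2, 3], T = [4, 5, 6, 7, 8, 9, 10, 11, 12, 13, 14]

Max-flow min-cut theorem verified: both equal 6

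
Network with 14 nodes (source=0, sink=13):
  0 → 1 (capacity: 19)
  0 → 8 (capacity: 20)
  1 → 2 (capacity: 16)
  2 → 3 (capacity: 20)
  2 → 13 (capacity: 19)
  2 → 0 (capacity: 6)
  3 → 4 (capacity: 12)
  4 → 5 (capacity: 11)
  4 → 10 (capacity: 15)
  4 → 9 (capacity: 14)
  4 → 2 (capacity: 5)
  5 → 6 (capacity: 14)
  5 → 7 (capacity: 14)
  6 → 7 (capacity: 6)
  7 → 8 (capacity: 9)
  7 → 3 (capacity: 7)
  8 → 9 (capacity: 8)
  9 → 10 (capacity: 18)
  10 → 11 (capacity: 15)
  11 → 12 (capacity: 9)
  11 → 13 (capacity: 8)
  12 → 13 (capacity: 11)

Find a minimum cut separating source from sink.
Min cut value = 24, edges: (1,2), (8,9)

Min cut value: 24
Partition: S = [0, 1, 8], T = [2, 3, 4, 5, 6, 7, 9, 10, 11, 12, 13]
Cut edges: (1,2), (8,9)

By max-flow min-cut theorem, max flow = min cut = 24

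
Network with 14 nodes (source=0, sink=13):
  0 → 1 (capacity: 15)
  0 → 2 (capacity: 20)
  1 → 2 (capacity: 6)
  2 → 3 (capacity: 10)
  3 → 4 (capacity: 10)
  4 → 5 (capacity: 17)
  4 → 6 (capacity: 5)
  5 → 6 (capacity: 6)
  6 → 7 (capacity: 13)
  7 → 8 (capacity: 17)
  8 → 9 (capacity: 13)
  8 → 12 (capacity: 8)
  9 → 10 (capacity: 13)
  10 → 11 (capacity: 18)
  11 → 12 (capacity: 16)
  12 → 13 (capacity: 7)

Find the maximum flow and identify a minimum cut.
Max flow = 7, Min cut edges: (12,13)

Maximum flow: 7
Minimum cut: (12,13)
Partition: S = [0, 1, 2, 3, 4, 5, 6, 7, 8, 9, 10, 11, 12], T = [13]

Max-flow min-cut theorem verified: both equal 7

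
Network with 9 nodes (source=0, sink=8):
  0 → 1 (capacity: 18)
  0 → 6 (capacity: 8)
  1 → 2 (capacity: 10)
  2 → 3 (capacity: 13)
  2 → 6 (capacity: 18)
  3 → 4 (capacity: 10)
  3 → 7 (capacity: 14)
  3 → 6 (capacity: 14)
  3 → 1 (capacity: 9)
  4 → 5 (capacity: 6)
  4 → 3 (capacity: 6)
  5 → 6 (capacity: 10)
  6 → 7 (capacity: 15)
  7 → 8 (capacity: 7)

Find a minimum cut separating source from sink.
Min cut value = 7, edges: (7,8)

Min cut value: 7
Partition: S = [0, 1, 2, 3, 4, 5, 6, 7], T = [8]
Cut edges: (7,8)

By max-flow min-cut theorem, max flow = min cut = 7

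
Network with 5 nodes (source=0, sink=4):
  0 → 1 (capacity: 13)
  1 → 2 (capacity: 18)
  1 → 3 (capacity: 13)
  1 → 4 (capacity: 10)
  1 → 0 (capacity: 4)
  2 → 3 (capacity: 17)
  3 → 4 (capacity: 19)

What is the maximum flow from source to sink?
Maximum flow = 13

Max flow: 13

Flow assignment:
  0 → 1: 13/13
  1 → 3: 3/13
  1 → 4: 10/10
  3 → 4: 3/19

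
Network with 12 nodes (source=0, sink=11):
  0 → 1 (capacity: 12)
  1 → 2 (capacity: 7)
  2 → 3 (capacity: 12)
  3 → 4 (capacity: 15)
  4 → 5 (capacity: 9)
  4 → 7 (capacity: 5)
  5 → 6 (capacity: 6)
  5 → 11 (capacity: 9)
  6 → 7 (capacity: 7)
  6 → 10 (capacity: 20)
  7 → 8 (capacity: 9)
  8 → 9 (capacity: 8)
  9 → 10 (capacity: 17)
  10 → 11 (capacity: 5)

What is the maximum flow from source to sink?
Maximum flow = 7

Max flow: 7

Flow assignment:
  0 → 1: 7/12
  1 → 2: 7/7
  2 → 3: 7/12
  3 → 4: 7/15
  4 → 5: 7/9
  5 → 11: 7/9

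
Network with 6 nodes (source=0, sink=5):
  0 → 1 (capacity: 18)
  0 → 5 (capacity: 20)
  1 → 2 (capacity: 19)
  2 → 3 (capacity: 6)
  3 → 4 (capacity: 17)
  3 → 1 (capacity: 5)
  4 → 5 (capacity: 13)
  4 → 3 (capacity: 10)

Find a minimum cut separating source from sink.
Min cut value = 26, edges: (0,5), (2,3)

Min cut value: 26
Partition: S = [0, 1, 2], T = [3, 4, 5]
Cut edges: (0,5), (2,3)

By max-flow min-cut theorem, max flow = min cut = 26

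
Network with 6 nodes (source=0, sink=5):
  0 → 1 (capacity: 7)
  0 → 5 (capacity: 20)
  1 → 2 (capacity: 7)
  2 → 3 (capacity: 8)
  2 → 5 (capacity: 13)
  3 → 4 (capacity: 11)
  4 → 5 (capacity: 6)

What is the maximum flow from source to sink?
Maximum flow = 27

Max flow: 27

Flow assignment:
  0 → 1: 7/7
  0 → 5: 20/20
  1 → 2: 7/7
  2 → 5: 7/13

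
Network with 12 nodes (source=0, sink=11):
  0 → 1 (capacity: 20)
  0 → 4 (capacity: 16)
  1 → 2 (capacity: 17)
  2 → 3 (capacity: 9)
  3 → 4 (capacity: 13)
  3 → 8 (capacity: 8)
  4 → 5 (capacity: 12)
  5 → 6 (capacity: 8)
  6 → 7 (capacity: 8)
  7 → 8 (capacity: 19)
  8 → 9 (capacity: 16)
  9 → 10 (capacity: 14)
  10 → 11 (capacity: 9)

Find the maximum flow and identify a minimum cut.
Max flow = 9, Min cut edges: (10,11)

Maximum flow: 9
Minimum cut: (10,11)
Partition: S = [0, 1, 2, 3, 4, 5, 6, 7, 8, 9, 10], T = [11]

Max-flow min-cut theorem verified: both equal 9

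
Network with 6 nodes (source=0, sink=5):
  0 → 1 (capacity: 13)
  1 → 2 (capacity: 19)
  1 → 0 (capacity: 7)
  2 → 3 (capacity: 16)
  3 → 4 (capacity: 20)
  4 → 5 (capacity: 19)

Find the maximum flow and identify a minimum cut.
Max flow = 13, Min cut edges: (0,1)

Maximum flow: 13
Minimum cut: (0,1)
Partition: S = [0], T = [1, 2, 3, 4, 5]

Max-flow min-cut theorem verified: both equal 13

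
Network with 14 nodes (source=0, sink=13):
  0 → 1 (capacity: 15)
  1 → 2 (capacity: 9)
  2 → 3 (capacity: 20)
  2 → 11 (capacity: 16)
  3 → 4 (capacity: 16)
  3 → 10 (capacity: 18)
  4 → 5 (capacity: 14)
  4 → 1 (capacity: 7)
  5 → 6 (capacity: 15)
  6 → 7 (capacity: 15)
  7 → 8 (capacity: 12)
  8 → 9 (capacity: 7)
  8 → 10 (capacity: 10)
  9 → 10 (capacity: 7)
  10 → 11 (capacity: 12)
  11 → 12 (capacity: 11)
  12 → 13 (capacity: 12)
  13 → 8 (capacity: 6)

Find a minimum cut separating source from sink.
Min cut value = 9, edges: (1,2)

Min cut value: 9
Partition: S = [0, 1], T = [2, 3, 4, 5, 6, 7, 8, 9, 10, 11, 12, 13]
Cut edges: (1,2)

By max-flow min-cut theorem, max flow = min cut = 9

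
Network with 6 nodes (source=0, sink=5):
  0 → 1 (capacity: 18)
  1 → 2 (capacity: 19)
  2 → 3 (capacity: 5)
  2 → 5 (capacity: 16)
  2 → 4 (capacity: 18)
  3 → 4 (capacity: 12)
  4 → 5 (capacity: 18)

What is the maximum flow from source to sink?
Maximum flow = 18

Max flow: 18

Flow assignment:
  0 → 1: 18/18
  1 → 2: 18/19
  2 → 5: 16/16
  2 → 4: 2/18
  4 → 5: 2/18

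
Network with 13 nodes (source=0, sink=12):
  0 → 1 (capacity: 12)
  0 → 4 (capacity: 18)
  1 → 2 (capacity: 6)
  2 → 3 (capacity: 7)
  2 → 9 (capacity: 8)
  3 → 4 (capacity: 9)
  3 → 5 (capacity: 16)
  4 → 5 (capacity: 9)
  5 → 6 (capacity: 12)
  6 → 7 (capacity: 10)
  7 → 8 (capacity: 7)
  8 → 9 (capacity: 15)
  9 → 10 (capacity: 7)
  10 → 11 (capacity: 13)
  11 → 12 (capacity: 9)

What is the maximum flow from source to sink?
Maximum flow = 7

Max flow: 7

Flow assignment:
  0 → 4: 7/18
  4 → 5: 7/9
  5 → 6: 7/12
  6 → 7: 7/10
  7 → 8: 7/7
  8 → 9: 7/15
  9 → 10: 7/7
  10 → 11: 7/13
  11 → 12: 7/9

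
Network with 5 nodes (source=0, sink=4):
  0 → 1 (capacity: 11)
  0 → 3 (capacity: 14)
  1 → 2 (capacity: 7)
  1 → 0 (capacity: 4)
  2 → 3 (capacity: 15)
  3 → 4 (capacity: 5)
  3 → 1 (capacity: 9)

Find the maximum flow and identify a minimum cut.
Max flow = 5, Min cut edges: (3,4)

Maximum flow: 5
Minimum cut: (3,4)
Partition: S = [0, 1, 2, 3], T = [4]

Max-flow min-cut theorem verified: both equal 5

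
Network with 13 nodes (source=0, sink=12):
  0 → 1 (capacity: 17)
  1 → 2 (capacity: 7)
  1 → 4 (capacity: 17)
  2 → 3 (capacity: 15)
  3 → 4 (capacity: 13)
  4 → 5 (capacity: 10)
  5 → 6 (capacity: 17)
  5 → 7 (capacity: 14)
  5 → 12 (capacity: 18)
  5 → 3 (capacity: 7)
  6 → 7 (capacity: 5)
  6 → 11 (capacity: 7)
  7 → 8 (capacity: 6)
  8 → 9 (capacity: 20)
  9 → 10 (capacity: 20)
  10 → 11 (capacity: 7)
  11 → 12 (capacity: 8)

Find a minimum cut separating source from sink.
Min cut value = 10, edges: (4,5)

Min cut value: 10
Partition: S = [0, 1, 2, 3, 4], T = [5, 6, 7, 8, 9, 10, 11, 12]
Cut edges: (4,5)

By max-flow min-cut theorem, max flow = min cut = 10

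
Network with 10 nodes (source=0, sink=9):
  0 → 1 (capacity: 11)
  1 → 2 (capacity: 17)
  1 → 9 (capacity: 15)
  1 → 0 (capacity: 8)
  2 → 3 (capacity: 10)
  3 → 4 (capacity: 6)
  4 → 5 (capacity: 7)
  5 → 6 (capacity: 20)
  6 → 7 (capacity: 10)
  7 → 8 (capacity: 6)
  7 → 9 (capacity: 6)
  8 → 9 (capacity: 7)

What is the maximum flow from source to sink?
Maximum flow = 11

Max flow: 11

Flow assignment:
  0 → 1: 11/11
  1 → 9: 11/15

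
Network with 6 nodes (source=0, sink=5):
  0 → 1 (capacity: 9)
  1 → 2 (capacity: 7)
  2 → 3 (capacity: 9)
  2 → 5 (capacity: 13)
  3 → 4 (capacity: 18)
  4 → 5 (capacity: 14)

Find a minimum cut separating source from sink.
Min cut value = 7, edges: (1,2)

Min cut value: 7
Partition: S = [0, 1], T = [2, 3, 4, 5]
Cut edges: (1,2)

By max-flow min-cut theorem, max flow = min cut = 7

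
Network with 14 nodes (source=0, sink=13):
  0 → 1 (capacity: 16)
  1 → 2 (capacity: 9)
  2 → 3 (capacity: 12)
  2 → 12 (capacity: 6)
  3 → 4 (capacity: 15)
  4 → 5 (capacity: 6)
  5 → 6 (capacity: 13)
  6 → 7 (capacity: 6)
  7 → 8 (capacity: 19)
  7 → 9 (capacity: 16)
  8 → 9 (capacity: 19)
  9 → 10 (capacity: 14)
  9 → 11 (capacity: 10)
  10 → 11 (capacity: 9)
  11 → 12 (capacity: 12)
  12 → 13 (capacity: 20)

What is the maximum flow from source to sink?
Maximum flow = 9

Max flow: 9

Flow assignment:
  0 → 1: 9/16
  1 → 2: 9/9
  2 → 3: 3/12
  2 → 12: 6/6
  3 → 4: 3/15
  4 → 5: 3/6
  5 → 6: 3/13
  6 → 7: 3/6
  7 → 9: 3/16
  9 → 11: 3/10
  11 → 12: 3/12
  12 → 13: 9/20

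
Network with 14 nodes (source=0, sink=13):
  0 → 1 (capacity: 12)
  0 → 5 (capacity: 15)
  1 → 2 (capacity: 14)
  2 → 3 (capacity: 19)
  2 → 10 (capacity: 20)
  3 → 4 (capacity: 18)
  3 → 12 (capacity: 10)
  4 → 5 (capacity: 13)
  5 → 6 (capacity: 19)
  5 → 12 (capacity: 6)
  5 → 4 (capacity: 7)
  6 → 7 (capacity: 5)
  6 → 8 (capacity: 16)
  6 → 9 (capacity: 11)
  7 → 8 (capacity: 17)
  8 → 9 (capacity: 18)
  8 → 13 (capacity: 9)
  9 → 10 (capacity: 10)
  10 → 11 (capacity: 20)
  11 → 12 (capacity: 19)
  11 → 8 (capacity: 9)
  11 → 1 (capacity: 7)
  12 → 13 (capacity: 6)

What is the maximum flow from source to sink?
Maximum flow = 15

Max flow: 15

Flow assignment:
  0 → 1: 10/12
  0 → 5: 5/15
  1 → 2: 12/14
  2 → 3: 10/19
  2 → 10: 2/20
  3 → 4: 4/18
  3 → 12: 6/10
  4 → 5: 4/13
  5 → 6: 9/19
  6 → 8: 9/16
  8 → 13: 9/9
  10 → 11: 2/20
  11 → 1: 2/7
  12 → 13: 6/6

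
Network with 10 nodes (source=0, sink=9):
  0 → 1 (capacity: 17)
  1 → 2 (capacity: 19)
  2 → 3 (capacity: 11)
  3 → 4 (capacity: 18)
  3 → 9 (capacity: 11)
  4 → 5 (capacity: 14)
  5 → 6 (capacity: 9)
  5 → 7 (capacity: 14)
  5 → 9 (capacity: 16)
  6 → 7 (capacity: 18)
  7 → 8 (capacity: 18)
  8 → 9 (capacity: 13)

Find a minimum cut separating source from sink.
Min cut value = 11, edges: (2,3)

Min cut value: 11
Partition: S = [0, 1, 2], T = [3, 4, 5, 6, 7, 8, 9]
Cut edges: (2,3)

By max-flow min-cut theorem, max flow = min cut = 11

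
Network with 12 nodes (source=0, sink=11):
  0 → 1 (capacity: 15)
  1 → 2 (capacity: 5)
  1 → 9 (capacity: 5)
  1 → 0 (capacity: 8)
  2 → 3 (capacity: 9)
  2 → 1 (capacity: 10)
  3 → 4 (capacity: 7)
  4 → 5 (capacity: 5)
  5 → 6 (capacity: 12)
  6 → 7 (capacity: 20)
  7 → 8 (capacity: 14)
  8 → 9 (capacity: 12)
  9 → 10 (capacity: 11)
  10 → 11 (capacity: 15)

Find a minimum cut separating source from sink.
Min cut value = 10, edges: (1,9), (4,5)

Min cut value: 10
Partition: S = [0, 1, 2, 3, 4], T = [5, 6, 7, 8, 9, 10, 11]
Cut edges: (1,9), (4,5)

By max-flow min-cut theorem, max flow = min cut = 10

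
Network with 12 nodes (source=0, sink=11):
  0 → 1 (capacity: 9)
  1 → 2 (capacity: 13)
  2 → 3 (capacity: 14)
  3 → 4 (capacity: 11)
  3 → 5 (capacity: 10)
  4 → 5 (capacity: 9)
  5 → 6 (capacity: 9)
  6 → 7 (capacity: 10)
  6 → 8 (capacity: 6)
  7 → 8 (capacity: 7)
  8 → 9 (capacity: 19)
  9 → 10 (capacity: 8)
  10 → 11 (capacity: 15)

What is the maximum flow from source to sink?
Maximum flow = 8

Max flow: 8

Flow assignment:
  0 → 1: 8/9
  1 → 2: 8/13
  2 → 3: 8/14
  3 → 5: 8/10
  5 → 6: 8/9
  6 → 7: 3/10
  6 → 8: 5/6
  7 → 8: 3/7
  8 → 9: 8/19
  9 → 10: 8/8
  10 → 11: 8/15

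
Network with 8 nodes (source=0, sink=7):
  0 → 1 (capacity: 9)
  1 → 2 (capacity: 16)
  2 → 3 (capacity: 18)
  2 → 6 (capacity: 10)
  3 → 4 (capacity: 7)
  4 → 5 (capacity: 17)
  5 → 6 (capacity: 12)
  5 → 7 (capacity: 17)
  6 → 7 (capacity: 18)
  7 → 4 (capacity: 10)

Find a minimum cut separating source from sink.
Min cut value = 9, edges: (0,1)

Min cut value: 9
Partition: S = [0], T = [1, 2, 3, 4, 5, 6, 7]
Cut edges: (0,1)

By max-flow min-cut theorem, max flow = min cut = 9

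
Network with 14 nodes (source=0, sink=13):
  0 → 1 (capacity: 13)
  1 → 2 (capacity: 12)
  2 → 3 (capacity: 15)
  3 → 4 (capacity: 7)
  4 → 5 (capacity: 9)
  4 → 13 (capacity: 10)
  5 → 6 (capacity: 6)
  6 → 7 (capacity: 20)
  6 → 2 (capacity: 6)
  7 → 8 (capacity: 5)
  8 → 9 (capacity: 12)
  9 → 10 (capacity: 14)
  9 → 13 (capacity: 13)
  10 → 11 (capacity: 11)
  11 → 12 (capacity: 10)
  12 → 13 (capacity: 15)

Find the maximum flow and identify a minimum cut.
Max flow = 7, Min cut edges: (3,4)

Maximum flow: 7
Minimum cut: (3,4)
Partition: S = [0, 1, 2, 3], T = [4, 5, 6, 7, 8, 9, 10, 11, 12, 13]

Max-flow min-cut theorem verified: both equal 7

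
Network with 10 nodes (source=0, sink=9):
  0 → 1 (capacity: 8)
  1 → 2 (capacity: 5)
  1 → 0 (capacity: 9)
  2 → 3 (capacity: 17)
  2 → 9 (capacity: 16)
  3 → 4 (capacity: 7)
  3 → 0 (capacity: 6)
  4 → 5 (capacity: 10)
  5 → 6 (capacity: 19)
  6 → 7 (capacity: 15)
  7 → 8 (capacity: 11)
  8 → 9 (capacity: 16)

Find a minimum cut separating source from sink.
Min cut value = 5, edges: (1,2)

Min cut value: 5
Partition: S = [0, 1], T = [2, 3, 4, 5, 6, 7, 8, 9]
Cut edges: (1,2)

By max-flow min-cut theorem, max flow = min cut = 5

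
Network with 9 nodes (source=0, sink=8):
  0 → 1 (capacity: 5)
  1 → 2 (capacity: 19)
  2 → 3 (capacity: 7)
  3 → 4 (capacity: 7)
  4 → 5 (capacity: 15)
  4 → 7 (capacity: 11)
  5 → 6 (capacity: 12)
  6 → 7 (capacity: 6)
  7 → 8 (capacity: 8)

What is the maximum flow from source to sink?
Maximum flow = 5

Max flow: 5

Flow assignment:
  0 → 1: 5/5
  1 → 2: 5/19
  2 → 3: 5/7
  3 → 4: 5/7
  4 → 7: 5/11
  7 → 8: 5/8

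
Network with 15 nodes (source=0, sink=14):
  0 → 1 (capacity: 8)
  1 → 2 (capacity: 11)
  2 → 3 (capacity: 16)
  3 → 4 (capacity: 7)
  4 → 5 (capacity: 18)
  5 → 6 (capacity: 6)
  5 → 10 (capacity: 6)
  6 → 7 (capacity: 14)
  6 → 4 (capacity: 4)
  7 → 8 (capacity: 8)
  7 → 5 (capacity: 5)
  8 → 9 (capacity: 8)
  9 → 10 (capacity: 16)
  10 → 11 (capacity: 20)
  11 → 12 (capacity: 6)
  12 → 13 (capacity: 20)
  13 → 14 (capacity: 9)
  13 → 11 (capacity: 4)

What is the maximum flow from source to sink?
Maximum flow = 6

Max flow: 6

Flow assignment:
  0 → 1: 6/8
  1 → 2: 6/11
  2 → 3: 6/16
  3 → 4: 6/7
  4 → 5: 6/18
  5 → 6: 1/6
  5 → 10: 5/6
  6 → 7: 1/14
  7 → 8: 1/8
  8 → 9: 1/8
  9 → 10: 1/16
  10 → 11: 6/20
  11 → 12: 6/6
  12 → 13: 6/20
  13 → 14: 6/9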